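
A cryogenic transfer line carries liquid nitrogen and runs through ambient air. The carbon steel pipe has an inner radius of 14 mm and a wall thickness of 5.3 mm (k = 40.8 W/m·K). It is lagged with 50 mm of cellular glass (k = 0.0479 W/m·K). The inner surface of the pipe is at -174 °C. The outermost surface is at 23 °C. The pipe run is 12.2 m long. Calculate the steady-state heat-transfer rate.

Treating each annulus and film as a series resistance:
R_carbon steel pipe wall = ln(19.3/14)/(2π×40.8×12.2) = 1.027×10^-4 K/W
R_cellular glass = ln(69.3/19.3)/(2π×0.0479×12.2) = 0.3482 K/W
R_total = 0.3483 K/W
Q = ΔT/R_total = 197/0.3483

Q ≈ 566 W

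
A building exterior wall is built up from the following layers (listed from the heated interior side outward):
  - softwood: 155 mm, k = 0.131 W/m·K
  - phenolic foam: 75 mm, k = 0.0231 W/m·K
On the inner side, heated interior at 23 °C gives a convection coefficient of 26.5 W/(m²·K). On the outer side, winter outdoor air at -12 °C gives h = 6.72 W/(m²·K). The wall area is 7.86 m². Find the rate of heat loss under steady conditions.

Q ≈ 59.6 W

Series thermal resistances:
R_inner film = 1/(h_i·A) = 1/(26.5×7.86) = 0.004801 K/W
R_softwood = L/(kA) = 0.155/(0.131×7.86) = 0.1505 K/W
R_phenolic foam = L/(kA) = 0.075/(0.0231×7.86) = 0.4131 K/W
R_outer film = 1/(h_o·A) = 1/(6.72×7.86) = 0.01893 K/W
R_total = 0.5873 K/W
Q = ΔT / R_total = 35 / 0.5873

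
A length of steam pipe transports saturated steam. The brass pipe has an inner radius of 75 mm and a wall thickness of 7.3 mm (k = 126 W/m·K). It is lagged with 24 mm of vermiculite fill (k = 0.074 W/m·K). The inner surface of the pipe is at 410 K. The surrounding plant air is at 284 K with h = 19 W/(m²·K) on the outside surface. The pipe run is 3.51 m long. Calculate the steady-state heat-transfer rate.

Per-layer cylindrical resistances, series-summed:
R_brass pipe wall = ln(82.3/75)/(2π×126×3.51) = 3.343×10^-5 K/W
R_vermiculite fill = ln(106.3/82.3)/(2π×0.074×3.51) = 0.1568 K/W
R_outer film = 1/(h_o·2πr_oL) = 1/(19×2π×0.1063×3.51) = 0.02245 K/W
R_total = 0.1793 K/W
Q = ΔT/R_total = 126/0.1793

Q ≈ 703 W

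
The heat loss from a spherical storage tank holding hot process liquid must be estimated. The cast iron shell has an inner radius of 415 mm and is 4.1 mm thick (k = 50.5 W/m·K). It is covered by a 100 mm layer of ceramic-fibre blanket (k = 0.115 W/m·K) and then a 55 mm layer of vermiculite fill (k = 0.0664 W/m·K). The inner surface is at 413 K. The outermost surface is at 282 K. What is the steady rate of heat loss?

Q ≈ 243 W

For a spherical shell R = (1/r₁ − 1/r₂)/(4πk); film R = 1/(h·4πr²). In series:
R_cast iron shell = (1/0.415 − 1/0.4191)/(4π×50.5) = 3.715×10^-5 K/W
R_ceramic-fibre blanket = (1/0.4191 − 1/0.5191)/(4π×0.115) = 0.3181 K/W
R_vermiculite fill = (1/0.5191 − 1/0.5741)/(4π×0.0664) = 0.2212 K/W
R_total = 0.5393 K/W
Q = ΔT/R_total = 131/0.5393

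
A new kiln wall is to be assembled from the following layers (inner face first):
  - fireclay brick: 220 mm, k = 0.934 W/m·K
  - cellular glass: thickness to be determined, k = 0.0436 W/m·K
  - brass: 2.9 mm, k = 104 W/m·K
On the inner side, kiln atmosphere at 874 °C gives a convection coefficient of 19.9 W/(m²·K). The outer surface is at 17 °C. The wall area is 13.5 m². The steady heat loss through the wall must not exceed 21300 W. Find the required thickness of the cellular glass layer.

Treating each layer as a thermal resistance in series:
R_inner film = 1/(h_i·A) = 1/(19.9×13.5) = 0.003722 K/W
R_fireclay brick = L/(kA) = 0.22/(0.934×13.5) = 0.01745 K/W
R_brass = L/(kA) = 0.0029/(104×13.5) = 2.066×10^-6 K/W
Sum of the known resistances R_other = 0.02117 K/W
Required total resistance R_tot = ΔT/Q_allow = 857/21300 = 0.04023 K/W
R_cellular glass = R_tot − R_other = 0.01906 K/W
L = R·k·A = 0.01906×0.0436×13.5

L ≈ 11.2 mm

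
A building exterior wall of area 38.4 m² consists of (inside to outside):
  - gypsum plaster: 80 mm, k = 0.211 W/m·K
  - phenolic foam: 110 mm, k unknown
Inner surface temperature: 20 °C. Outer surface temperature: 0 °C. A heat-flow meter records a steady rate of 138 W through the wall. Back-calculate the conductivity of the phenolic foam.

Model the wall as resistances in series:
R_gypsum plaster = L/(kA) = 0.08/(0.211×38.4) = 0.009874 K/W
Sum of known resistances R_other = 0.009874 K/W
Total R = ΔT/Q = 20/138 = 0.1449 K/W
R_phenolic foam = R_total − R_other = 0.1351 K/W
k = L/(R·A) = 0.11/(0.1351×38.4)

k ≈ 0.0212 W/(m·K)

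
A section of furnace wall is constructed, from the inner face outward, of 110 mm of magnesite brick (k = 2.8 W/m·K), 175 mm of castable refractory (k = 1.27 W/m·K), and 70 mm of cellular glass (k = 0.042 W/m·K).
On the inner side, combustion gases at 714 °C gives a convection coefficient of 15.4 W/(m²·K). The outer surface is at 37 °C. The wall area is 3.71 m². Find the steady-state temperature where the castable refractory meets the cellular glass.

Model the wall as resistances in series:
R_inner film = 1/(h_i·A) = 1/(15.4×3.71) = 0.0175 K/W
R_magnesite brick = L/(kA) = 0.11/(2.8×3.71) = 0.01059 K/W
R_castable refractory = L/(kA) = 0.175/(1.27×3.71) = 0.03714 K/W
R_cellular glass = L/(kA) = 0.07/(0.042×3.71) = 0.4492 K/W
R_total = 0.5145 K/W;  Q = ΔT/R_total = 677/0.5145 = 1316 W
T_interface = T_inner − Q·ΣR(inner→interface) = 714 − 1320×0.06523

T ≈ 628 °C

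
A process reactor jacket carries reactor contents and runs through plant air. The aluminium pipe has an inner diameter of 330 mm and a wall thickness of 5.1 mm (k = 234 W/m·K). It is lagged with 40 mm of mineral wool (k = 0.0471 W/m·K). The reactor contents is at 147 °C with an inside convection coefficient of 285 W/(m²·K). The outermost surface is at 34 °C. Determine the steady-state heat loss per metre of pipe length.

Radial resistances (cylindrical: R_cond = ln(r_o/r_i)/(2πkL), R_conv = 1/(h·2πrL)):
R_inner film = 1/(h_i·2πr₁L) = 1/(285×2π×0.165×1) = 0.003384 K/W
R_aluminium pipe wall = ln(170.1/165)/(2π×234×1) = 2.07×10^-5 K/W
R_mineral wool = ln(210.1/170.1)/(2π×0.0471×1) = 0.7137 K/W
R_total = 0.7171 K/W
Q = ΔT/R_total = 113/0.7171

q′ ≈ 158 W/m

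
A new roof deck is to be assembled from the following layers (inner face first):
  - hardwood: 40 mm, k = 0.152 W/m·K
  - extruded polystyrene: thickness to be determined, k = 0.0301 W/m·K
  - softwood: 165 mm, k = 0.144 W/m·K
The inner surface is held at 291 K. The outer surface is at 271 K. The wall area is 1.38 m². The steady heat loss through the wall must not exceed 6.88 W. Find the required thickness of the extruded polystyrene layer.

Thermal resistances in series:
R_hardwood = L/(kA) = 0.04/(0.152×1.38) = 0.1907 K/W
R_softwood = L/(kA) = 0.165/(0.144×1.38) = 0.8303 K/W
Sum of the known resistances R_other = 1.021 K/W
Required total resistance R_tot = ΔT/Q_allow = 20/6.88 = 2.907 K/W
R_extruded polystyrene = R_tot − R_other = 1.886 K/W
L = R·k·A = 1.886×0.0301×1.38

L ≈ 78.3 mm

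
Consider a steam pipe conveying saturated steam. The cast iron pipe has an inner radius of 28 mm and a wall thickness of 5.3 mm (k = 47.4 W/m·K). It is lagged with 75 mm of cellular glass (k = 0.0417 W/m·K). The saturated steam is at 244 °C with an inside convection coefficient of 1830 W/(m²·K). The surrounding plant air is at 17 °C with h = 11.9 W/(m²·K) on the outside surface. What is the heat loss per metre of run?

q′ ≈ 49 W/m

Per-layer cylindrical resistances, series-summed:
R_inner film = 1/(h_i·2πr₁L) = 1/(1830×2π×0.028×1) = 0.003106 K/W
R_cast iron pipe wall = ln(33.3/28)/(2π×47.4×1) = 5.821×10^-4 K/W
R_cellular glass = ln(108.3/33.3)/(2π×0.0417×1) = 4.501 K/W
R_outer film = 1/(h_o·2πr_oL) = 1/(11.9×2π×0.1083×1) = 0.1235 K/W
R_total = 4.628 K/W
Q = ΔT/R_total = 227/4.628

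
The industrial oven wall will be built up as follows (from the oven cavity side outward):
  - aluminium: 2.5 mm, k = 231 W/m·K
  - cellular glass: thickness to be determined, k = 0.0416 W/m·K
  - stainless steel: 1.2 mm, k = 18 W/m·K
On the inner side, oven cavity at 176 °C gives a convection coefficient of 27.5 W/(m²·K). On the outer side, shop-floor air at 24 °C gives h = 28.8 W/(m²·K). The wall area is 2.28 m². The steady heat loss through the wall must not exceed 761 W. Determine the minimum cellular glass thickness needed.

L ≈ 16 mm

Using the resistance-network approach (series):
R_inner film = 1/(h_i·A) = 1/(27.5×2.28) = 0.01595 K/W
R_aluminium = L/(kA) = 0.0025/(231×2.28) = 4.747×10^-6 K/W
R_stainless steel = L/(kA) = 0.0012/(18×2.28) = 2.924×10^-5 K/W
R_outer film = 1/(h_o·A) = 1/(28.8×2.28) = 0.01523 K/W
Sum of the known resistances R_other = 0.03121 K/W
Required total resistance R_tot = ΔT/Q_allow = 152/761 = 0.1997 K/W
R_cellular glass = R_tot − R_other = 0.1685 K/W
L = R·k·A = 0.1685×0.0416×2.28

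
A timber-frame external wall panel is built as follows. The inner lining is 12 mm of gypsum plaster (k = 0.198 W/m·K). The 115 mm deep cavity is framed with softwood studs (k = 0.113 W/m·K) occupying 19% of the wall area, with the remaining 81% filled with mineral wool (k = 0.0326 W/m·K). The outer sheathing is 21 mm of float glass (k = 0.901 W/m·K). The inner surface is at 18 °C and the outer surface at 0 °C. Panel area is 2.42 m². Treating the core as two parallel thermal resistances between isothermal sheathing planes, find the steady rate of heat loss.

Q ≈ 17.5 W

Sheathing layers in series; stud and cavity paths in parallel between them.
R_inner = 0.012/(0.198×2.42) = 0.02504 K/W
R_stud  = 0.115/(0.113×0.19×2.42) = 2.213 K/W
R_cav   = 0.115/(0.0326×0.81×2.42) = 1.8 K/W
1/R_core = 1/R_stud + 1/R_cav → R_core = 0.9926 K/W
R_outer = 0.021/(0.901×2.42) = 0.009631 K/W
R_total = 1.027 K/W
Q = ΔT/R_total = 18/1.027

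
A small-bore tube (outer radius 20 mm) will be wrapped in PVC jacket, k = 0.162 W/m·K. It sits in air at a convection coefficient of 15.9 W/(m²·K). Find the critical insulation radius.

For a cylinder r_cr = k/h = 0.162/15.9
r_cr = 10.2 mm; since the bare radius (20 mm) is above r_cr, any added insulation will reduce heat loss.

r_cr ≈ 10.2 mm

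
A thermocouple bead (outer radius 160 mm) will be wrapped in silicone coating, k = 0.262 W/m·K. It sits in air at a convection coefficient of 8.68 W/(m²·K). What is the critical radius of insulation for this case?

For a sphere r_cr = 2k/h = 2×0.262/8.68
r_cr = 60.4 mm; since the bare radius (160 mm) is above r_cr, any added insulation will reduce heat loss.

r_cr ≈ 60.4 mm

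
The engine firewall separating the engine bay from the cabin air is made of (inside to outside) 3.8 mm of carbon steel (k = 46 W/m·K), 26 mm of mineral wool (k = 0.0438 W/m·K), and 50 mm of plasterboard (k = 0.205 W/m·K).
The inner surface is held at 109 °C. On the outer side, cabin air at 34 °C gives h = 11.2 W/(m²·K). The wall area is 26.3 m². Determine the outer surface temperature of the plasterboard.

Thermal resistances in series:
R_carbon steel = L/(kA) = 0.0038/(46×26.3) = 3.141×10^-6 K/W
R_mineral wool = L/(kA) = 0.026/(0.0438×26.3) = 0.02257 K/W
R_plasterboard = L/(kA) = 0.05/(0.205×26.3) = 0.009274 K/W
R_outer film = 1/(h_o·A) = 1/(11.2×26.3) = 0.003395 K/W
R_total = 0.03524 K/W;  Q = ΔT/R_total = 75/0.03524 = 2128 W
T_interface = T_inner − Q·ΣR(inner→interface) = 109 − 2130×0.03185

T ≈ 41.2 °C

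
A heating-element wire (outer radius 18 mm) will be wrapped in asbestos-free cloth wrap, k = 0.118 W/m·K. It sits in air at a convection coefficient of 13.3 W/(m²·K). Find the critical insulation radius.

r_cr ≈ 8.87 mm

For a cylinder r_cr = k/h = 0.118/13.3
r_cr = 8.87 mm; since the bare radius (18 mm) is above r_cr, any added insulation will reduce heat loss.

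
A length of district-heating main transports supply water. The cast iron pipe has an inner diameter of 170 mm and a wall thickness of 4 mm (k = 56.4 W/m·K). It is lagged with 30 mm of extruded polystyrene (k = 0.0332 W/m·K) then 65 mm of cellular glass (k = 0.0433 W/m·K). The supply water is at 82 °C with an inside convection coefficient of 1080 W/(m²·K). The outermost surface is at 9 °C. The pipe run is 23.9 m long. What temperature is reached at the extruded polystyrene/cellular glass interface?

T ≈ 48 °C

Cylindrical conduction, so R = ln(r₂/r₁)/(2πkL) per layer, in series:
R_inner film = 1/(h_i·2πr₁L) = 1/(1080×2π×0.085×23.9) = 7.254×10^-5 K/W
R_cast iron pipe wall = ln(89/85)/(2π×56.4×23.9) = 5.43×10^-6 K/W
R_extruded polystyrene = ln(119/89)/(2π×0.0332×23.9) = 0.05827 K/W
R_cellular glass = ln(184/119)/(2π×0.0433×23.9) = 0.06702 K/W
R_total = 0.1254 K/W
Q = ΔT/R_total = 73/0.1254
Q = 582 W
T_interface = T_inner − Q·ΣR(inner→interface) = 82 − 582×0.05834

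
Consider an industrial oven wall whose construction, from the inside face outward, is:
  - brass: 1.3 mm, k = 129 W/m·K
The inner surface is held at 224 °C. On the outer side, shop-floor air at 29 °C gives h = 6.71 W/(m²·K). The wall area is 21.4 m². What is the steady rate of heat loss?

Q ≈ 28000 W

Series thermal resistances:
R_brass = L/(kA) = 0.0013/(129×21.4) = 4.709×10^-7 K/W
R_outer film = 1/(h_o·A) = 1/(6.71×21.4) = 0.006964 K/W
R_total = 0.006965 K/W
Q = ΔT / R_total = 195 / 0.006965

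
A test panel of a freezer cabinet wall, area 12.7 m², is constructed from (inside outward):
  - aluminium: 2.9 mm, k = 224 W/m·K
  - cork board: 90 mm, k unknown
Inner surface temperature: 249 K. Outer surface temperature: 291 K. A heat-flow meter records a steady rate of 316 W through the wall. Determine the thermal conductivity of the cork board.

k ≈ 0.0533 W/(m·K)

Using the resistance-network approach (series):
R_aluminium = L/(kA) = 0.0029/(224×12.7) = 1.019×10^-6 K/W
Sum of known resistances R_other = 1.019×10^-6 K/W
Total R = ΔT/Q = 42/316 = 0.1329 K/W
R_cork board = R_total − R_other = 0.1329 K/W
k = L/(R·A) = 0.09/(0.1329×12.7)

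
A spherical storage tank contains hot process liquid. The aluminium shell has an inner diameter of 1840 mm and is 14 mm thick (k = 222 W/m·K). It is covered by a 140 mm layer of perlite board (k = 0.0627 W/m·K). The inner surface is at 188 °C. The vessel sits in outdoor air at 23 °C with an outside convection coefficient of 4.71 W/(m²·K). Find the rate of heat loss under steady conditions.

Q ≈ 860 W

Each spherical layer contributes R = (1/r_i − 1/r_o)/(4πk):
R_aluminium shell = (1/0.92 − 1/0.934)/(4π×222) = 5.84×10^-6 K/W
R_perlite board = (1/0.934 − 1/1.074)/(4π×0.0627) = 0.1771 K/W
R_outer film = 1/(h·4πr_o²) = 1/(4.71×4π×1.074²) = 0.01465 K/W
R_total = 0.1918 K/W
Q = ΔT/R_total = 165/0.1918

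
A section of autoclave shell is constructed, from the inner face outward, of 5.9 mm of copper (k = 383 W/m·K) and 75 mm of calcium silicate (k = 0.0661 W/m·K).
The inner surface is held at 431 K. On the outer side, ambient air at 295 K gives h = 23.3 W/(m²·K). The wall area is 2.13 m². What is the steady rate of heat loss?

Series thermal resistances:
R_copper = L/(kA) = 0.0059/(383×2.13) = 7.232×10^-6 K/W
R_calcium silicate = L/(kA) = 0.075/(0.0661×2.13) = 0.5327 K/W
R_outer film = 1/(h_o·A) = 1/(23.3×2.13) = 0.02015 K/W
R_total = 0.5529 K/W
Q = ΔT / R_total = 136 / 0.5529

Q ≈ 246 W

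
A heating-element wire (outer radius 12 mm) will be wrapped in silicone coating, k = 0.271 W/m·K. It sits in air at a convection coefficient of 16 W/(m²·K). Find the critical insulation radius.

r_cr ≈ 16.9 mm

For a cylinder r_cr = k/h = 0.271/16
r_cr = 16.9 mm; since the bare radius (12 mm) is below r_cr, adding a thin layer of insulation will *increase* heat loss.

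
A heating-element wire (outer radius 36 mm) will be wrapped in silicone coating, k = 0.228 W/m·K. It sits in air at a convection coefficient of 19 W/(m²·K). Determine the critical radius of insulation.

For a cylinder r_cr = k/h = 0.228/19
r_cr = 12 mm; since the bare radius (36 mm) is above r_cr, any added insulation will reduce heat loss.

r_cr ≈ 12 mm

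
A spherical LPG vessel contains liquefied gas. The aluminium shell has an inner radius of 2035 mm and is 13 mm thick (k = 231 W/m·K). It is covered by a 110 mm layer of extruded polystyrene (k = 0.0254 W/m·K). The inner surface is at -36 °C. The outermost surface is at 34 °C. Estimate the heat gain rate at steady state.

Q ≈ 898 W

For a spherical shell R = (1/r₁ − 1/r₂)/(4πk); film R = 1/(h·4πr²). In series:
R_aluminium shell = (1/2.035 − 1/2.048)/(4π×231) = 1.075×10^-6 K/W
R_extruded polystyrene = (1/2.048 − 1/2.158)/(4π×0.0254) = 0.07798 K/W
R_total = 0.07798 K/W
Q = ΔT/R_total = 70/0.07798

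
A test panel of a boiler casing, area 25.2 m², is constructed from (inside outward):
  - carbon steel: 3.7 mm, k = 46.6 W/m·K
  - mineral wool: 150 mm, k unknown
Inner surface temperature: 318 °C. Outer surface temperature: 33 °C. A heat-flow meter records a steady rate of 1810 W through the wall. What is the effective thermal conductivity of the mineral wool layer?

Treating each layer as a thermal resistance in series:
R_carbon steel = L/(kA) = 0.0037/(46.6×25.2) = 3.151×10^-6 K/W
Sum of known resistances R_other = 3.151×10^-6 K/W
Total R = ΔT/Q = 285/1810 = 0.1575 K/W
R_mineral wool = R_total − R_other = 0.1575 K/W
k = L/(R·A) = 0.15/(0.1575×25.2)

k ≈ 0.0378 W/(m·K)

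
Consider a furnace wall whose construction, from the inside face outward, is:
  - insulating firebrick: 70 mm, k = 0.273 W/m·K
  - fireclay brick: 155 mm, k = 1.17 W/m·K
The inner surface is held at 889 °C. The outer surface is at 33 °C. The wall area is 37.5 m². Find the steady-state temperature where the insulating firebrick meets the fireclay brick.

Using the resistance-network approach (series):
R_insulating firebrick = L/(kA) = 0.07/(0.273×37.5) = 0.006838 K/W
R_fireclay brick = L/(kA) = 0.155/(1.17×37.5) = 0.003533 K/W
R_total = 0.01037 K/W;  Q = ΔT/R_total = 856/0.01037 = 82540 W
T_interface = T_inner − Q·ΣR(inner→interface) = 889 − 82500×0.006838

T ≈ 325 °C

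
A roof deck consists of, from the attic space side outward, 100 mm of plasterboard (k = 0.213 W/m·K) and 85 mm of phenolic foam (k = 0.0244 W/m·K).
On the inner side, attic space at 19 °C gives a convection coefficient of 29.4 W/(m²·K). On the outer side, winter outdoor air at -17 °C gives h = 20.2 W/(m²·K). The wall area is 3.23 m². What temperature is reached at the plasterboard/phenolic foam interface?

T ≈ 14.5 °C

Series thermal resistances:
R_inner film = 1/(h_i·A) = 1/(29.4×3.23) = 0.01053 K/W
R_plasterboard = L/(kA) = 0.1/(0.213×3.23) = 0.1454 K/W
R_phenolic foam = L/(kA) = 0.085/(0.0244×3.23) = 1.079 K/W
R_outer film = 1/(h_o·A) = 1/(20.2×3.23) = 0.01533 K/W
R_total = 1.25 K/W;  Q = ΔT/R_total = 36/1.25 = 28.81 W
T_interface = T_inner − Q·ΣR(inner→interface) = 19 − 28.8×0.1559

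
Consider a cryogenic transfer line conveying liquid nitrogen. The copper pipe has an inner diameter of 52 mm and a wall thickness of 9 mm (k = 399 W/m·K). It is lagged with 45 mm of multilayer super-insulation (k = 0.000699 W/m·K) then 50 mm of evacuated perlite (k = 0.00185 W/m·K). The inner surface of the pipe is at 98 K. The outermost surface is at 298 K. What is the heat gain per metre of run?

q′ ≈ 0.87 W/m

Treating each annulus and film as a series resistance:
R_copper pipe wall = ln(35/26)/(2π×399×1) = 1.186×10^-4 K/W
R_multilayer super-insulation = ln(80/35)/(2π×0.000699×1) = 188.2 K/W
R_evacuated perlite = ln(130/80)/(2π×0.00185×1) = 41.77 K/W
R_total = 230 K/W
Q = ΔT/R_total = 200/230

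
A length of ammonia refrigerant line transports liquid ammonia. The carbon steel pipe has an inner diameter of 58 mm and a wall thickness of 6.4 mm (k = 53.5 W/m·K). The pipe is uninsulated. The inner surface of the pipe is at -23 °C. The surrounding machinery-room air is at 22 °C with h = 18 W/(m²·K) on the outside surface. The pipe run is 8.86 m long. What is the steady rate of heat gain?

Q ≈ 1590 W

Treating each annulus and film as a series resistance:
R_carbon steel pipe wall = ln(35.4/29)/(2π×53.5×8.86) = 6.696×10^-5 K/W
R_outer film = 1/(h_o·2πr_oL) = 1/(18×2π×0.0354×8.86) = 0.02819 K/W
R_total = 0.02826 K/W
Q = ΔT/R_total = 45/0.02826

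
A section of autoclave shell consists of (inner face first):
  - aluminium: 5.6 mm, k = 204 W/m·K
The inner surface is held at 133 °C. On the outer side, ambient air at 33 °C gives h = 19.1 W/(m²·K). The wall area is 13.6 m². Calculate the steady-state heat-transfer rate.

Q ≈ 26000 W

Thermal resistances in series:
R_aluminium = L/(kA) = 0.0056/(204×13.6) = 2.018×10^-6 K/W
R_outer film = 1/(h_o·A) = 1/(19.1×13.6) = 0.00385 K/W
R_total = 0.003852 K/W
Q = ΔT / R_total = 100 / 0.003852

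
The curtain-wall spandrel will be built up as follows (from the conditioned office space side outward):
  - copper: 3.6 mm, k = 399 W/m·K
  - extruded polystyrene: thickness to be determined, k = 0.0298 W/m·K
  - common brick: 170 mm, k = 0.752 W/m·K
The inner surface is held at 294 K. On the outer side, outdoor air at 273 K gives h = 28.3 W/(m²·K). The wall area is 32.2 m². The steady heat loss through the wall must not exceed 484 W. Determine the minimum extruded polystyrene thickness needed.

L ≈ 33.8 mm

Series thermal resistances:
R_copper = L/(kA) = 0.0036/(399×32.2) = 2.802×10^-7 K/W
R_common brick = L/(kA) = 0.17/(0.752×32.2) = 0.007021 K/W
R_outer film = 1/(h_o·A) = 1/(28.3×32.2) = 0.001097 K/W
Sum of the known resistances R_other = 0.008118 K/W
Required total resistance R_tot = ΔT/Q_allow = 21/484 = 0.04339 K/W
R_extruded polystyrene = R_tot − R_other = 0.03527 K/W
L = R·k·A = 0.03527×0.0298×32.2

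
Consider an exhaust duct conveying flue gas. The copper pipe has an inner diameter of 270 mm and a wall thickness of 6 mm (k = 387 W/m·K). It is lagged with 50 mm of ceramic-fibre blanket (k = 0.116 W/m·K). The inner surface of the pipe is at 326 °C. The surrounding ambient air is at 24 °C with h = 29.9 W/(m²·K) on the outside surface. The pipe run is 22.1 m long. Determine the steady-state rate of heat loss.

Q ≈ 15000 W

Per-layer cylindrical resistances, series-summed:
R_copper pipe wall = ln(141/135)/(2π×387×22.1) = 8.092×10^-7 K/W
R_ceramic-fibre blanket = ln(191/141)/(2π×0.116×22.1) = 0.01884 K/W
R_outer film = 1/(h_o·2πr_oL) = 1/(29.9×2π×0.191×22.1) = 0.001261 K/W
R_total = 0.0201 K/W
Q = ΔT/R_total = 302/0.0201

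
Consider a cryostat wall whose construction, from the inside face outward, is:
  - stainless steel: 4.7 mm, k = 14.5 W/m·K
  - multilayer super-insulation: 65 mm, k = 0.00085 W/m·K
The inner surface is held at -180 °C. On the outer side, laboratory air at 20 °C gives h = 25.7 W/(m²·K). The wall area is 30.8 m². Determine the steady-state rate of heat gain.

Thermal resistances in series:
R_stainless steel = L/(kA) = 0.0047/(14.5×30.8) = 1.052×10^-5 K/W
R_multilayer super-insulation = L/(kA) = 0.065/(0.00085×30.8) = 2.483 K/W
R_outer film = 1/(h_o·A) = 1/(25.7×30.8) = 0.001263 K/W
R_total = 2.484 K/W
Q = ΔT / R_total = 200 / 2.484

Q ≈ 80.5 W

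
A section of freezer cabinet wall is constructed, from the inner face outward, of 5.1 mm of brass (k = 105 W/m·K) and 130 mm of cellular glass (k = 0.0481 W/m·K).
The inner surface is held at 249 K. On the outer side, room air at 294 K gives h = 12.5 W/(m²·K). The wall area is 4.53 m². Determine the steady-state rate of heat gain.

Q ≈ 73.3 W

Using the resistance-network approach (series):
R_brass = L/(kA) = 0.0051/(105×4.53) = 1.072×10^-5 K/W
R_cellular glass = L/(kA) = 0.13/(0.0481×4.53) = 0.5966 K/W
R_outer film = 1/(h_o·A) = 1/(12.5×4.53) = 0.01766 K/W
R_total = 0.6143 K/W
Q = ΔT / R_total = 45 / 0.6143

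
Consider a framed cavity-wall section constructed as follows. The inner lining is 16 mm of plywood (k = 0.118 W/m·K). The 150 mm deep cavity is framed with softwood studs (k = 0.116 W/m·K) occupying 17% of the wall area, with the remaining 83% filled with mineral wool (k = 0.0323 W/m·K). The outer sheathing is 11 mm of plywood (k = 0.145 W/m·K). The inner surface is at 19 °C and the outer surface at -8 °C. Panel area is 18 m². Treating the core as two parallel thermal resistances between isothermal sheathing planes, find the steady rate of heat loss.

Q ≈ 141 W

Sheathing layers in series; stud and cavity paths in parallel between them.
R_inner = 0.016/(0.118×18) = 0.007533 K/W
R_stud  = 0.15/(0.116×0.17×18) = 0.4226 K/W
R_cav   = 0.15/(0.0323×0.83×18) = 0.3108 K/W
1/R_core = 1/R_stud + 1/R_cav → R_core = 0.1791 K/W
R_outer = 0.011/(0.145×18) = 0.004215 K/W
R_total = 0.1908 K/W
Q = ΔT/R_total = 27/0.1908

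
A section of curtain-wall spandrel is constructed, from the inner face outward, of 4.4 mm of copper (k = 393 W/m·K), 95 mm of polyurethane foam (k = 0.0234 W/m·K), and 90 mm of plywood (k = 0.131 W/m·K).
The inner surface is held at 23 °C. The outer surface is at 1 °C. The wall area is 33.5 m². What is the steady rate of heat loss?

Treating each layer as a thermal resistance in series:
R_copper = L/(kA) = 0.0044/(393×33.5) = 3.342×10^-7 K/W
R_polyurethane foam = L/(kA) = 0.095/(0.0234×33.5) = 0.1212 K/W
R_plywood = L/(kA) = 0.09/(0.131×33.5) = 0.02051 K/W
R_total = 0.1417 K/W
Q = ΔT / R_total = 22 / 0.1417

Q ≈ 155 W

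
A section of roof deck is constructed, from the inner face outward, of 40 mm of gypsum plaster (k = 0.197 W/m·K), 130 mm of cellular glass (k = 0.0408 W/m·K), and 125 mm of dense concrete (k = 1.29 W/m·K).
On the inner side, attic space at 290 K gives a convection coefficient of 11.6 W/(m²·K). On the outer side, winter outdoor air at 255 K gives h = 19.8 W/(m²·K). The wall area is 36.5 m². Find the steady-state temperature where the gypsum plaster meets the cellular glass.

Series thermal resistances:
R_inner film = 1/(h_i·A) = 1/(11.6×36.5) = 0.002362 K/W
R_gypsum plaster = L/(kA) = 0.04/(0.197×36.5) = 0.005563 K/W
R_cellular glass = L/(kA) = 0.13/(0.0408×36.5) = 0.0873 K/W
R_dense concrete = L/(kA) = 0.125/(1.29×36.5) = 0.002655 K/W
R_outer film = 1/(h_o·A) = 1/(19.8×36.5) = 0.001384 K/W
R_total = 0.09926 K/W;  Q = ΔT/R_total = 35/0.09926 = 352.6 W
T_interface = T_inner − Q·ΣR(inner→interface) = 290 − 353×0.007925

T ≈ 287 K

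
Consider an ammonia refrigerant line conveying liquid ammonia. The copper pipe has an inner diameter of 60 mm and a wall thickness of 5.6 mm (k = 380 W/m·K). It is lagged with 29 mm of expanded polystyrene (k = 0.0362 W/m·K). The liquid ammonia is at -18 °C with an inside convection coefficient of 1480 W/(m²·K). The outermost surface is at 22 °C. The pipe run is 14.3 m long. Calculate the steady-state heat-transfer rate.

Cylindrical conduction, so R = ln(r₂/r₁)/(2πkL) per layer, in series:
R_inner film = 1/(h_i·2πr₁L) = 1/(1480×2π×0.03×14.3) = 2.507×10^-4 K/W
R_copper pipe wall = ln(35.6/30)/(2π×380×14.3) = 5.013×10^-6 K/W
R_expanded polystyrene = ln(64.6/35.6)/(2π×0.0362×14.3) = 0.1832 K/W
R_total = 0.1835 K/W
Q = ΔT/R_total = 40/0.1835

Q ≈ 218 W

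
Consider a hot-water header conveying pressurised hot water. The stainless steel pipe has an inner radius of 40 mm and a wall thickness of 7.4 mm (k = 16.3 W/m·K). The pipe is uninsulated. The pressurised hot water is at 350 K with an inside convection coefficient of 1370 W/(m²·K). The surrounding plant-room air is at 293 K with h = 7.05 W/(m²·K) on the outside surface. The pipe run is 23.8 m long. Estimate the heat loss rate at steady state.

Treating each annulus and film as a series resistance:
R_inner film = 1/(h_i·2πr₁L) = 1/(1370×2π×0.04×23.8) = 1.22×10^-4 K/W
R_stainless steel pipe wall = ln(47.4/40)/(2π×16.3×23.8) = 6.964×10^-5 K/W
R_outer film = 1/(h_o·2πr_oL) = 1/(7.05×2π×0.0474×23.8) = 0.02001 K/W
R_total = 0.0202 K/W
Q = ΔT/R_total = 57/0.0202

Q ≈ 2820 W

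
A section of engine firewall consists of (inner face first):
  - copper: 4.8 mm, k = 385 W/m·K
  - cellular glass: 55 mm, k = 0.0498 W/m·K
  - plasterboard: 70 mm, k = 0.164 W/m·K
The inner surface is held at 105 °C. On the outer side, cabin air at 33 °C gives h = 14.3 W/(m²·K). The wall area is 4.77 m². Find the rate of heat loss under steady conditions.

Model the wall as resistances in series:
R_copper = L/(kA) = 0.0048/(385×4.77) = 2.614×10^-6 K/W
R_cellular glass = L/(kA) = 0.055/(0.0498×4.77) = 0.2315 K/W
R_plasterboard = L/(kA) = 0.07/(0.164×4.77) = 0.08948 K/W
R_outer film = 1/(h_o·A) = 1/(14.3×4.77) = 0.01466 K/W
R_total = 0.3357 K/W
Q = ΔT / R_total = 72 / 0.3357

Q ≈ 214 W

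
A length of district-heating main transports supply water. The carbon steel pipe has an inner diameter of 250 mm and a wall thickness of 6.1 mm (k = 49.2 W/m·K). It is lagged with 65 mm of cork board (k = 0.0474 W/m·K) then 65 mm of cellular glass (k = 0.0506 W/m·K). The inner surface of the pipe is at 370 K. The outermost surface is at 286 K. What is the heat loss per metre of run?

For a radial system each layer contributes R = ln(r_out/r_in)/(2πkL); films add R = 1/(hA).
R_carbon steel pipe wall = ln(131.1/125)/(2π×49.2×1) = 1.541×10^-4 K/W
R_cork board = ln(196.1/131.1)/(2π×0.0474×1) = 1.352 K/W
R_cellular glass = ln(261.1/196.1)/(2π×0.0506×1) = 0.9004 K/W
R_total = 2.253 K/W
Q = ΔT/R_total = 84/2.253

q′ ≈ 37.3 W/m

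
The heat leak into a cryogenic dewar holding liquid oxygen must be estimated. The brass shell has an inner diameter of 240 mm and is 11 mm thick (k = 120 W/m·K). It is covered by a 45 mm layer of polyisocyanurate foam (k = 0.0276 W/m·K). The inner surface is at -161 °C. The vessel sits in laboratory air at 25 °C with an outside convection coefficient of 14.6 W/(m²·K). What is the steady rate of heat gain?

Q ≈ 32 W

Spherical conduction: R = (1/r_in − 1/r_out)/(4πk) per layer; series-sum.
R_brass shell = (1/0.12 − 1/0.131)/(4π×120) = 4.64×10^-4 K/W
R_polyisocyanurate foam = (1/0.131 − 1/0.176)/(4π×0.0276) = 5.627 K/W
R_outer film = 1/(h·4πr_o²) = 1/(14.6×4π×0.176²) = 0.176 K/W
R_total = 5.804 K/W
Q = ΔT/R_total = 186/5.804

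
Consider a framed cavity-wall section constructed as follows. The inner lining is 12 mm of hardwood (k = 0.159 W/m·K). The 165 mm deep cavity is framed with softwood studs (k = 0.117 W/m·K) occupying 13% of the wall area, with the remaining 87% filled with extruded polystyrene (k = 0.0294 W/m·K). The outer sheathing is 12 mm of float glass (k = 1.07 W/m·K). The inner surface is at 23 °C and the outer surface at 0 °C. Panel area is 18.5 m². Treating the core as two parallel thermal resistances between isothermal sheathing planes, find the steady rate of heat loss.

Sheathing layers in series; stud and cavity paths in parallel between them.
R_inner = 0.012/(0.159×18.5) = 0.00408 K/W
R_stud  = 0.165/(0.117×0.13×18.5) = 0.5864 K/W
R_cav   = 0.165/(0.0294×0.87×18.5) = 0.3487 K/W
1/R_core = 1/R_stud + 1/R_cav → R_core = 0.2187 K/W
R_outer = 0.012/(1.07×18.5) = 6.062×10^-4 K/W
R_total = 0.2234 K/W
Q = ΔT/R_total = 23/0.2234

Q ≈ 103 W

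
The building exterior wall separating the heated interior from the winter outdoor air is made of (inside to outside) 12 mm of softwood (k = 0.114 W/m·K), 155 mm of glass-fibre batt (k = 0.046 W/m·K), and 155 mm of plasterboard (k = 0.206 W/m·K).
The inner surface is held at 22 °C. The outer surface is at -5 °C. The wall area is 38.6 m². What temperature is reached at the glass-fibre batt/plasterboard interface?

Using the resistance-network approach (series):
R_softwood = L/(kA) = 0.012/(0.114×38.6) = 0.002727 K/W
R_glass-fibre batt = L/(kA) = 0.155/(0.046×38.6) = 0.08729 K/W
R_plasterboard = L/(kA) = 0.155/(0.206×38.6) = 0.01949 K/W
R_total = 0.1095 K/W;  Q = ΔT/R_total = 27/0.1095 = 246.5 W
T_interface = T_inner − Q·ΣR(inner→interface) = 22 − 247×0.09002

T ≈ -0.194 °C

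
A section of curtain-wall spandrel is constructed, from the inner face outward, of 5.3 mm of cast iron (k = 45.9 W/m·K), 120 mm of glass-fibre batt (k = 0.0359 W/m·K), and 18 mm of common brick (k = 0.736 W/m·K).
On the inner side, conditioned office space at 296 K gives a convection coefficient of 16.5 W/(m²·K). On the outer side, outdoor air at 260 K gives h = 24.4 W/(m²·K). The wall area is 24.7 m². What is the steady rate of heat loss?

Thermal resistances in series:
R_inner film = 1/(h_i·A) = 1/(16.5×24.7) = 0.002454 K/W
R_cast iron = L/(kA) = 0.0053/(45.9×24.7) = 4.675×10^-6 K/W
R_glass-fibre batt = L/(kA) = 0.12/(0.0359×24.7) = 0.1353 K/W
R_common brick = L/(kA) = 0.018/(0.736×24.7) = 9.901×10^-4 K/W
R_outer film = 1/(h_o·A) = 1/(24.4×24.7) = 0.001659 K/W
R_total = 0.1404 K/W
Q = ΔT / R_total = 36 / 0.1404

Q ≈ 256 W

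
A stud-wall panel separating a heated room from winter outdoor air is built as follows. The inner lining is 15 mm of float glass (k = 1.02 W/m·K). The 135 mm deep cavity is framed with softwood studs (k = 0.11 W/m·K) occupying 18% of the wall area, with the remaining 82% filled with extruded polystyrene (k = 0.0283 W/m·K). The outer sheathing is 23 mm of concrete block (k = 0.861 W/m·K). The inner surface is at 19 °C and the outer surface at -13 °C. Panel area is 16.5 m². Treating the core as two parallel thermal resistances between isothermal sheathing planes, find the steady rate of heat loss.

Q ≈ 166 W

Sheathing layers in series; stud and cavity paths in parallel between them.
R_inner = 0.015/(1.02×16.5) = 8.913×10^-4 K/W
R_stud  = 0.135/(0.11×0.18×16.5) = 0.4132 K/W
R_cav   = 0.135/(0.0283×0.82×16.5) = 0.3526 K/W
1/R_core = 1/R_stud + 1/R_cav → R_core = 0.1902 K/W
R_outer = 0.023/(0.861×16.5) = 0.001619 K/W
R_total = 0.1928 K/W
Q = ΔT/R_total = 32/0.1928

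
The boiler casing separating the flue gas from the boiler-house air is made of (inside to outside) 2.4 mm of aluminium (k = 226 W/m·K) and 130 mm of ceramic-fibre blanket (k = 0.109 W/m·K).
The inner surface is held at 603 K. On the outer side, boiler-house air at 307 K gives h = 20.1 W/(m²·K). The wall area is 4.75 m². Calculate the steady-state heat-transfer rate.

Using the resistance-network approach (series):
R_aluminium = L/(kA) = 0.0024/(226×4.75) = 2.236×10^-6 K/W
R_ceramic-fibre blanket = L/(kA) = 0.13/(0.109×4.75) = 0.2511 K/W
R_outer film = 1/(h_o·A) = 1/(20.1×4.75) = 0.01047 K/W
R_total = 0.2616 K/W
Q = ΔT / R_total = 296 / 0.2616

Q ≈ 1130 W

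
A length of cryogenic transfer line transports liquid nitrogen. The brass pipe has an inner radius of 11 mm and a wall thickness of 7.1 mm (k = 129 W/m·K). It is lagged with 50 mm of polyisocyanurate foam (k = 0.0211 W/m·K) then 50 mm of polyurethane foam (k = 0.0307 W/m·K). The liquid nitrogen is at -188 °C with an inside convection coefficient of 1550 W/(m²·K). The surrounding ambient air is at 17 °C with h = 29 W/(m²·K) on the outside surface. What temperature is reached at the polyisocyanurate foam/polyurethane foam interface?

Cylindrical conduction, so R = ln(r₂/r₁)/(2πkL) per layer, in series:
R_inner film = 1/(h_i·2πr₁L) = 1/(1550×2π×0.011×1) = 0.009335 K/W
R_brass pipe wall = ln(18.1/11)/(2π×129×1) = 6.144×10^-4 K/W
R_polyisocyanurate foam = ln(68.1/18.1)/(2π×0.0211×1) = 9.995 K/W
R_polyurethane foam = ln(118.1/68.1)/(2π×0.0307×1) = 2.854 K/W
R_outer film = 1/(h_o·2πr_oL) = 1/(29×2π×0.1181×1) = 0.04647 K/W
R_total = 12.91 K/W
Q = ΔT/R_total = 205/12.91
Q = 15.9 W/m
T_interface = T_inner + Q·ΣR(inner→interface) = -188 + 15.9×10

T ≈ -29.1 °C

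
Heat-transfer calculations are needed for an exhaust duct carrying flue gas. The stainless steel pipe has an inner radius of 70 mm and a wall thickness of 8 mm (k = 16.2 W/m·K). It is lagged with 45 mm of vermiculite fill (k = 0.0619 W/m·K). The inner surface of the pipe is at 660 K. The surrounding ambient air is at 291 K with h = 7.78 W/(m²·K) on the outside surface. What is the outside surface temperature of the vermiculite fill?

Per-layer cylindrical resistances, series-summed:
R_stainless steel pipe wall = ln(78/70)/(2π×16.2×1) = 0.001063 K/W
R_vermiculite fill = ln(123/78)/(2π×0.0619×1) = 1.171 K/W
R_outer film = 1/(h_o·2πr_oL) = 1/(7.78×2π×0.123×1) = 0.1663 K/W
R_total = 1.338 K/W
Q = ΔT/R_total = 369/1.338
Q = 276 W/m
T_interface = T_inner − Q·ΣR(inner→interface) = 660 − 276×1.172

T ≈ 337 K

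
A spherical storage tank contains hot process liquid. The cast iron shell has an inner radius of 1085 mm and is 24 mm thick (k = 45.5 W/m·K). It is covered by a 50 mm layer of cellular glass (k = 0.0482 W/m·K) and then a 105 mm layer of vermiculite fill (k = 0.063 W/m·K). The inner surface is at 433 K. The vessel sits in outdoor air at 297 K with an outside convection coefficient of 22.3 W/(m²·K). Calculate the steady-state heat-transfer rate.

Spherical conduction: R = (1/r_in − 1/r_out)/(4πk) per layer; series-sum.
R_cast iron shell = (1/1.085 − 1/1.109)/(4π×45.5) = 3.488×10^-5 K/W
R_cellular glass = (1/1.109 − 1/1.159)/(4π×0.0482) = 0.06422 K/W
R_vermiculite fill = (1/1.159 − 1/1.264)/(4π×0.063) = 0.09053 K/W
R_outer film = 1/(h·4πr_o²) = 1/(22.3×4π×1.264²) = 0.002234 K/W
R_total = 0.157 K/W
Q = ΔT/R_total = 136/0.157

Q ≈ 866 W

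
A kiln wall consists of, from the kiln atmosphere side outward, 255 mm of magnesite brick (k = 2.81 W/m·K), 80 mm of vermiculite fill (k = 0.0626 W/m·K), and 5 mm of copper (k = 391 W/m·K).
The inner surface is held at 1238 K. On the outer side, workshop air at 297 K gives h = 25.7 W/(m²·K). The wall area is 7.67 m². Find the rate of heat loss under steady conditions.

Q ≈ 5130 W

Model the wall as resistances in series:
R_magnesite brick = L/(kA) = 0.255/(2.81×7.67) = 0.01183 K/W
R_vermiculite fill = L/(kA) = 0.08/(0.0626×7.67) = 0.1666 K/W
R_copper = L/(kA) = 0.005/(391×7.67) = 1.667×10^-6 K/W
R_outer film = 1/(h_o·A) = 1/(25.7×7.67) = 0.005073 K/W
R_total = 0.1835 K/W
Q = ΔT / R_total = 941 / 0.1835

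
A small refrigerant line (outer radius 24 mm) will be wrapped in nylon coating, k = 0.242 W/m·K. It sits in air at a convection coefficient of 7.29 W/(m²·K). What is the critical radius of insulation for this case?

For a cylinder r_cr = k/h = 0.242/7.29
r_cr = 33.2 mm; since the bare radius (24 mm) is below r_cr, adding a thin layer of insulation will *increase* heat loss.

r_cr ≈ 33.2 mm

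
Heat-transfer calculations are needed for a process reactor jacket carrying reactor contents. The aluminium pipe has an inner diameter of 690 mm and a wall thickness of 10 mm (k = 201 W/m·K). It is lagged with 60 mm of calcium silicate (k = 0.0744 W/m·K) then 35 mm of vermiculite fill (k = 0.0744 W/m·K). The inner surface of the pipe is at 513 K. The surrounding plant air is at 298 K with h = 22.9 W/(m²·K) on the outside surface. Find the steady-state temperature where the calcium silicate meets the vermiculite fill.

T ≈ 376 K

Cylindrical conduction, so R = ln(r₂/r₁)/(2πkL) per layer, in series:
R_aluminium pipe wall = ln(355/345)/(2π×201×1) = 2.262×10^-5 K/W
R_calcium silicate = ln(415/355)/(2π×0.0744×1) = 0.3341 K/W
R_vermiculite fill = ln(450/415)/(2π×0.0744×1) = 0.1732 K/W
R_outer film = 1/(h_o·2πr_oL) = 1/(22.9×2π×0.45×1) = 0.01544 K/W
R_total = 0.5227 K/W
Q = ΔT/R_total = 215/0.5227
Q = 411 W/m
T_interface = T_inner − Q·ΣR(inner→interface) = 513 − 411×0.3341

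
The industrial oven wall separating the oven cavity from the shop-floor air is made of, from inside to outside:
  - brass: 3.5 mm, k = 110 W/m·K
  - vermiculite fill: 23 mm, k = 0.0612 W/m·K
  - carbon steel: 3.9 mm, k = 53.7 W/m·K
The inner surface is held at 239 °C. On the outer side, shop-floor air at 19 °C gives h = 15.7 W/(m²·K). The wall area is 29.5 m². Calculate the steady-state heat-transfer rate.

Using the resistance-network approach (series):
R_brass = L/(kA) = 0.0035/(110×29.5) = 1.079×10^-6 K/W
R_vermiculite fill = L/(kA) = 0.023/(0.0612×29.5) = 0.01274 K/W
R_carbon steel = L/(kA) = 0.0039/(53.7×29.5) = 2.462×10^-6 K/W
R_outer film = 1/(h_o·A) = 1/(15.7×29.5) = 0.002159 K/W
R_total = 0.0149 K/W
Q = ΔT / R_total = 220 / 0.0149

Q ≈ 14800 W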